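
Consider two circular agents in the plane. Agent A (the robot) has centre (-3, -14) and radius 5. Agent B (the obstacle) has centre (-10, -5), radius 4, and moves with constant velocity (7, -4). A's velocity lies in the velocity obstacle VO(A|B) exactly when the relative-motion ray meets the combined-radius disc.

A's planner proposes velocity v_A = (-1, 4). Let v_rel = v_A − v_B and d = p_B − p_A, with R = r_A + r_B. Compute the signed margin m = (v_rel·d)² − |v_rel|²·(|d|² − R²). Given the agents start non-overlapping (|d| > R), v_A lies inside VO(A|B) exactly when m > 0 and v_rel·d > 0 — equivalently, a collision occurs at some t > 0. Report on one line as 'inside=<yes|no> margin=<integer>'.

d = (-7, 9),  |d|² = 130;  R = 5+4 = 9,  c = 130−9² = 49
v_rel = (-8, 8),  |v_rel|² = 128;  v_rel·d = (-8)·(-7) + (8)·(9) = 128
128·t² − 256·t + 49 = 0  ⇒  m = 128² − 128·49 = 10112
m = 10112 > 0,  v_rel·d = 128 > 0  ⇒  inside

inside=yes margin=10112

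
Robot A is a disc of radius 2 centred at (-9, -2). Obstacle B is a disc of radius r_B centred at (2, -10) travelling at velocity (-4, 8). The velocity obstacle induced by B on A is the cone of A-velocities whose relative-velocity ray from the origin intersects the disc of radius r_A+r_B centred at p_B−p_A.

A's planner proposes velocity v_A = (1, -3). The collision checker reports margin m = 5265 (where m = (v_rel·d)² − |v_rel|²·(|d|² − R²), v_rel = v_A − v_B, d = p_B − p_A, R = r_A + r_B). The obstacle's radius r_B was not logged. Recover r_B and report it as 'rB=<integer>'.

m = 5265
d = (11, -8);  v_rel = (5, -11),  |v_rel|² = 146
v_rel×d = (5)·(-8) − (-11)·(11) = 81
since m = R²·146 − 81²:  R² = (6561 + 5265) / 146 = 81
R = √81 = 9  ⇒  r_B = 9 − 2 = 7

rB=7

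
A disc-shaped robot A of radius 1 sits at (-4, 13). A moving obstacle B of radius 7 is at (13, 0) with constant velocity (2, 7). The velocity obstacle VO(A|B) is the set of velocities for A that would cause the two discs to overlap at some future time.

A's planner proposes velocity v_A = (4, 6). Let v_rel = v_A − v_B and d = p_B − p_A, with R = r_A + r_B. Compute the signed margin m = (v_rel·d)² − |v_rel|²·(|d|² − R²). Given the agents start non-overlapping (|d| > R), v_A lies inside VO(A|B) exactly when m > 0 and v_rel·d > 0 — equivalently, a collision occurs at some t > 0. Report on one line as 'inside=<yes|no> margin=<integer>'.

d = (17, -13),  |d|² = 458;  R = 1+7 = 8,  c = 458−8² = 394
v_rel = (2, -1),  |v_rel|² = 5;  v_rel·d = (2)·(17) + (-1)·(-13) = 47
5·t² − 94·t + 394 = 0  ⇒  m = 47² − 5·394 = 239
m = 239 > 0,  v_rel·d = 47 > 0  ⇒  inside

inside=yes margin=239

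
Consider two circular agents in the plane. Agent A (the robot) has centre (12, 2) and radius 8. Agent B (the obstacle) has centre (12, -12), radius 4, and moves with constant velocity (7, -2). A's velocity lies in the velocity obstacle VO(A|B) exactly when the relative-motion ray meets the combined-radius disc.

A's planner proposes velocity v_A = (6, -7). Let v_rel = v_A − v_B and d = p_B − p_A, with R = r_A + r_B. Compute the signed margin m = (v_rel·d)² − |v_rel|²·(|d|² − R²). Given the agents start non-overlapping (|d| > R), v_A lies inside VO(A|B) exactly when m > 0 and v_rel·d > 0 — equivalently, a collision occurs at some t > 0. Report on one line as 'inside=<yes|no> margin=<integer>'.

d = (0, -14),  |d|² = 196;  R = 8+4 = 12,  c = 196−12² = 52
v_rel = (-1, -5),  |v_rel|² = 26;  v_rel·d = (-1)·(0) + (-5)·(-14) = 70
26·t² − 140·t + 52 = 0  ⇒  m = 70² − 26·52 = 3548
m = 3548 > 0,  v_rel·d = 70 > 0  ⇒  inside

inside=yes margin=3548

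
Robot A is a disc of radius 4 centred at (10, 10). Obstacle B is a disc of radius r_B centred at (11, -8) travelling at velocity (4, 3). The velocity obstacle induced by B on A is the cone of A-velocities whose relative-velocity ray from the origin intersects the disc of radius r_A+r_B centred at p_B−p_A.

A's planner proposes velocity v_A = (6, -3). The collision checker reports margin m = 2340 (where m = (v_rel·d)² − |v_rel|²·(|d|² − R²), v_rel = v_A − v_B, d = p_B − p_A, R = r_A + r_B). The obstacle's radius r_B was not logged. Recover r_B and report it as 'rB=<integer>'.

m = 2340
d = (1, -18);  v_rel = (2, -6),  |v_rel|² = 40
v_rel×d = (2)·(-18) − (-6)·(1) = -30
since m = R²·40 − (-30)²:  R² = (900 + 2340) / 40 = 81
R = √81 = 9  ⇒  r_B = 9 − 4 = 5

rB=5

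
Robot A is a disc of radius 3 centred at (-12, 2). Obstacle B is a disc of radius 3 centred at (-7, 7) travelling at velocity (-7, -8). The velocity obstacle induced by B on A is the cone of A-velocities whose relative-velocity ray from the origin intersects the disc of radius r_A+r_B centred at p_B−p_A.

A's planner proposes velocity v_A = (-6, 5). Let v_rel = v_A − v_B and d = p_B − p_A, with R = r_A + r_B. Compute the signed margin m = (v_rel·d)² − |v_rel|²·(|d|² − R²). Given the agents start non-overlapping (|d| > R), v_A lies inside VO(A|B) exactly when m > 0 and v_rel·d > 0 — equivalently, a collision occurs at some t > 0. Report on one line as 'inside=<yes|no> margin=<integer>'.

d = (5, 5),  |d|² = 50;  R = 3+3 = 6,  c = 50−6² = 14
v_rel = (1, 13),  |v_rel|² = 170;  v_rel·d = (1)·(5) + (13)·(5) = 70
170·t² − 140·t + 14 = 0  ⇒  m = 70² − 170·14 = 2520
m = 2520 > 0,  v_rel·d = 70 > 0  ⇒  inside

inside=yes margin=2520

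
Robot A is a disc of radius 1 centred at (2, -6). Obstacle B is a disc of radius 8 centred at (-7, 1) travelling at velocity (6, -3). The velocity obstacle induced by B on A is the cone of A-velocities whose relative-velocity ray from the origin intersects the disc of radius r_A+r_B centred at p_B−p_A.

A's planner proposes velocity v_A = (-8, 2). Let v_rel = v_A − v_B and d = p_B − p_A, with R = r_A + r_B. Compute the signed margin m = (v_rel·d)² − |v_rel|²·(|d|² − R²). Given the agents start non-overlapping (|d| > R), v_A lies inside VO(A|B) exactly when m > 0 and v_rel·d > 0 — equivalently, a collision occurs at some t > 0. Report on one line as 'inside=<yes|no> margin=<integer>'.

d = (-9, 7),  |d|² = 130;  R = 1+8 = 9,  c = 130−9² = 49
v_rel = (-14, 5),  |v_rel|² = 221;  v_rel·d = (-14)·(-9) + (5)·(7) = 161
221·t² − 322·t + 49 = 0  ⇒  m = 161² − 221·49 = 15092
m = 15092 > 0,  v_rel·d = 161 > 0  ⇒  inside

inside=yes margin=15092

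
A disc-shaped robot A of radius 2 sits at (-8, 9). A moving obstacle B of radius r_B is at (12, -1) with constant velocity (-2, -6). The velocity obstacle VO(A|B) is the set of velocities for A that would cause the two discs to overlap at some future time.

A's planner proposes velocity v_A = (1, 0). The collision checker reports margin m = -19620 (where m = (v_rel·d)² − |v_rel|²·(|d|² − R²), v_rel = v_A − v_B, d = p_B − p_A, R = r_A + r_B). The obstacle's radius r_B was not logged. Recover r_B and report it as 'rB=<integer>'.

m = -19620
d = (20, -10);  v_rel = (3, 6),  |v_rel|² = 45
v_rel×d = (3)·(-10) − (6)·(20) = -150
since m = R²·45 − (-150)²:  R² = (22500 + -19620) / 45 = 64
R = √64 = 8  ⇒  r_B = 8 − 2 = 6

rB=6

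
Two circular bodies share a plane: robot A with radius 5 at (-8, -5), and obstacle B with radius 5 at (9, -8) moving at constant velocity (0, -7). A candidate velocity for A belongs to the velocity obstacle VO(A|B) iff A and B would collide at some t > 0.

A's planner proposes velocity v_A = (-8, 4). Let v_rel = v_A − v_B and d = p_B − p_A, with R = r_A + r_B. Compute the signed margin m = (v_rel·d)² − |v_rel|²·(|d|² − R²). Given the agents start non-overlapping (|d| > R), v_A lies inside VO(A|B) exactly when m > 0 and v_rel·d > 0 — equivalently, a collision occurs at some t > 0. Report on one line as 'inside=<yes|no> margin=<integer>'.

d = (17, -3),  |d|² = 298;  R = 5+5 = 10,  c = 298−10² = 198
v_rel = (-8, 11),  |v_rel|² = 185;  v_rel·d = (-8)·(17) + (11)·(-3) = -169
185·t² + 338·t + 198 = 0  ⇒  m = (-169)² − 185·198 = -8069
m = -8069 < 0,  v_rel·d = -169 < 0  ⇒  outside

inside=no margin=-8069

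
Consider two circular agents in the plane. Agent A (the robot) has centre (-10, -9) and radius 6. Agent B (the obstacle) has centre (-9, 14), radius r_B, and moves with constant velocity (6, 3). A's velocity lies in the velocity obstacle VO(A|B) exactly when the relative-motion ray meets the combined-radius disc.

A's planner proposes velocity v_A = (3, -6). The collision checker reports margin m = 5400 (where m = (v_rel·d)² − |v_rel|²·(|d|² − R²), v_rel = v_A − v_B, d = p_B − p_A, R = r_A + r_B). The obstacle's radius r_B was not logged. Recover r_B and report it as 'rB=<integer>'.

m = 5400
d = (1, 23);  v_rel = (-3, -9),  |v_rel|² = 90
v_rel×d = (-3)·(23) − (-9)·(1) = -60
since m = R²·90 − (-60)²:  R² = (3600 + 5400) / 90 = 100
R = √100 = 10  ⇒  r_B = 10 − 6 = 4

rB=4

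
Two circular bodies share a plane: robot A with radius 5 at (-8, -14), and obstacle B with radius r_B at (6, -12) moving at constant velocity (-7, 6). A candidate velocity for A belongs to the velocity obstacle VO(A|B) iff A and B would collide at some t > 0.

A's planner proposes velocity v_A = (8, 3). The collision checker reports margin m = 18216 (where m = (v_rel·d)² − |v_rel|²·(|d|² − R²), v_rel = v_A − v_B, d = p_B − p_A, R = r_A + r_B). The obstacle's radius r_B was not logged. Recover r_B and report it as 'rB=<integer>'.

m = 18216
d = (14, 2);  v_rel = (15, -3),  |v_rel|² = 234
v_rel×d = (15)·(2) − (-3)·(14) = 72
since m = R²·234 − 72²:  R² = (5184 + 18216) / 234 = 100
R = √100 = 10  ⇒  r_B = 10 − 5 = 5

rB=5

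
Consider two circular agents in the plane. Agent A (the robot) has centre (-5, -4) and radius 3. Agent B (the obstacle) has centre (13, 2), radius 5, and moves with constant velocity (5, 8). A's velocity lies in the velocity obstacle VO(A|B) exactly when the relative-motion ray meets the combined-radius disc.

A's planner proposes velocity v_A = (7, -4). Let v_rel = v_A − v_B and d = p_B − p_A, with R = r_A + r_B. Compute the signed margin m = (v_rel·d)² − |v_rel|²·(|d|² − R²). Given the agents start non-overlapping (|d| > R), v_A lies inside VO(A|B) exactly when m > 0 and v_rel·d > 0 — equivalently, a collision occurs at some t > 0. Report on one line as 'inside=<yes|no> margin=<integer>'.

d = (18, 6),  |d|² = 360;  R = 3+5 = 8,  c = 360−8² = 296
v_rel = (2, -12),  |v_rel|² = 148;  v_rel·d = (2)·(18) + (-12)·(6) = -36
148·t² + 72·t + 296 = 0  ⇒  m = (-36)² − 148·296 = -42512
m = -42512 < 0,  v_rel·d = -36 < 0  ⇒  outside

inside=no margin=-42512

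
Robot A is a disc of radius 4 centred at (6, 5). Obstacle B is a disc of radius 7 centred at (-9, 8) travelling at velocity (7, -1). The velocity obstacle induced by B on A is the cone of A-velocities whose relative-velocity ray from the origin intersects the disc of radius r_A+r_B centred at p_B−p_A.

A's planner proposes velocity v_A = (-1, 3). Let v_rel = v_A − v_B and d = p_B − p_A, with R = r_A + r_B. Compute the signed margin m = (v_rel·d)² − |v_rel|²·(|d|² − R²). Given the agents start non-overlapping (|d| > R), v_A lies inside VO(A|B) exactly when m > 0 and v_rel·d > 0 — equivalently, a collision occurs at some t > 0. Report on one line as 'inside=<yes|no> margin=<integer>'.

d = (-15, 3),  |d|² = 234;  R = 4+7 = 11,  c = 234−11² = 113
v_rel = (-8, 4),  |v_rel|² = 80;  v_rel·d = (-8)·(-15) + (4)·(3) = 132
80·t² − 264·t + 113 = 0  ⇒  m = 132² − 80·113 = 8384
m = 8384 > 0,  v_rel·d = 132 > 0  ⇒  inside

inside=yes margin=8384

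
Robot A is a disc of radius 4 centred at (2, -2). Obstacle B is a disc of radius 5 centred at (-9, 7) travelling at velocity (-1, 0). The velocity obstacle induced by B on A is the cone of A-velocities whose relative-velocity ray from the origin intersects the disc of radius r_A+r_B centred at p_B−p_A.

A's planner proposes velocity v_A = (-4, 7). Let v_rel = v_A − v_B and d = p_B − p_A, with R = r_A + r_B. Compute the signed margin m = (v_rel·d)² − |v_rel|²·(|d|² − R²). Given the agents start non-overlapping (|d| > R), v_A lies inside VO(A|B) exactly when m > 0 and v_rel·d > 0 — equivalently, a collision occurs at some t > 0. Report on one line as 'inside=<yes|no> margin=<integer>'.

d = (-11, 9),  |d|² = 202;  R = 4+5 = 9,  c = 202−9² = 121
v_rel = (-3, 7),  |v_rel|² = 58;  v_rel·d = (-3)·(-11) + (7)·(9) = 96
58·t² − 192·t + 121 = 0  ⇒  m = 96² − 58·121 = 2198
m = 2198 > 0,  v_rel·d = 96 > 0  ⇒  inside

inside=yes margin=2198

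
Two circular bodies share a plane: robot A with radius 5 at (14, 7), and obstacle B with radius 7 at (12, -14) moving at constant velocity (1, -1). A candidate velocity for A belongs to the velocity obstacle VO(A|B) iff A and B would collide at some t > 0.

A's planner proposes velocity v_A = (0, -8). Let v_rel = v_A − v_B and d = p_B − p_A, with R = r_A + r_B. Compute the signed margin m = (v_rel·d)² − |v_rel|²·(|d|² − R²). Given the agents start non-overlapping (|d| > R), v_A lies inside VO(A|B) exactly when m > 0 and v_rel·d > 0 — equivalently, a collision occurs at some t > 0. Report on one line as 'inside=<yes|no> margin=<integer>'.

d = (-2, -21),  |d|² = 445;  R = 5+7 = 12,  c = 445−12² = 301
v_rel = (-1, -7),  |v_rel|² = 50;  v_rel·d = (-1)·(-2) + (-7)·(-21) = 149
50·t² − 298·t + 301 = 0  ⇒  m = 149² − 50·301 = 7151
m = 7151 > 0,  v_rel·d = 149 > 0  ⇒  inside

inside=yes margin=7151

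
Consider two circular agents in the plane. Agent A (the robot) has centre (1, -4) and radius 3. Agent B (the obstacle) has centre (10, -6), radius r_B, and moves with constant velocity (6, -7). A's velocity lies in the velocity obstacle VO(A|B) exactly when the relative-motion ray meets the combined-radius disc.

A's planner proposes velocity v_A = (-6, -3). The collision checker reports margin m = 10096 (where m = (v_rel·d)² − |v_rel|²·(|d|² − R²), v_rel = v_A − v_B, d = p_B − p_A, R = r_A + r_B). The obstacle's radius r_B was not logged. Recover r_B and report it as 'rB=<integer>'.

m = 10096
d = (9, -2);  v_rel = (-12, 4),  |v_rel|² = 160
v_rel×d = (-12)·(-2) − (4)·(9) = -12
since m = R²·160 − (-12)²:  R² = (144 + 10096) / 160 = 64
R = √64 = 8  ⇒  r_B = 8 − 3 = 5

rB=5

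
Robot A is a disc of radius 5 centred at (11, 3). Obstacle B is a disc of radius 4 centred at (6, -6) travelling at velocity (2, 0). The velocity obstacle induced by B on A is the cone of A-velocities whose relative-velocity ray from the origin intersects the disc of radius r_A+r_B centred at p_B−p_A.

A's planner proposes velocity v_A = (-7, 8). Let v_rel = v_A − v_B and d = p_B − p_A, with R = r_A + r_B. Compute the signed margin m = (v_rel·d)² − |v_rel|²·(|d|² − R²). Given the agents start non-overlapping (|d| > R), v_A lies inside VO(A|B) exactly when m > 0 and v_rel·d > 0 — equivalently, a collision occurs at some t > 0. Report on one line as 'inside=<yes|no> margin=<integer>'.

d = (-5, -9),  |d|² = 106;  R = 5+4 = 9,  c = 106−9² = 25
v_rel = (-9, 8),  |v_rel|² = 145;  v_rel·d = (-9)·(-5) + (8)·(-9) = -27
145·t² + 54·t + 25 = 0  ⇒  m = (-27)² − 145·25 = -2896
m = -2896 < 0,  v_rel·d = -27 < 0  ⇒  outside

inside=no margin=-2896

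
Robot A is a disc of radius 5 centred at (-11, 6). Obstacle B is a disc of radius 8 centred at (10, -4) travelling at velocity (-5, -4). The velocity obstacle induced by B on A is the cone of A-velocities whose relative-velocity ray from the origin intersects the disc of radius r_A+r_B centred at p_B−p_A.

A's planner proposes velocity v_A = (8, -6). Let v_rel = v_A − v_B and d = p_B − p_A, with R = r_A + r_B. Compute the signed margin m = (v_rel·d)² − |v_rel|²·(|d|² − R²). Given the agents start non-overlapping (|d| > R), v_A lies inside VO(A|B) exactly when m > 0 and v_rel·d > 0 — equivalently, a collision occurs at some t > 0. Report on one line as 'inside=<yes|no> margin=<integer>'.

d = (21, -10),  |d|² = 541;  R = 5+8 = 13,  c = 541−13² = 372
v_rel = (13, -2),  |v_rel|² = 173;  v_rel·d = (13)·(21) + (-2)·(-10) = 293
173·t² − 586·t + 372 = 0  ⇒  m = 293² − 173·372 = 21493
m = 21493 > 0,  v_rel·d = 293 > 0  ⇒  inside

inside=yes margin=21493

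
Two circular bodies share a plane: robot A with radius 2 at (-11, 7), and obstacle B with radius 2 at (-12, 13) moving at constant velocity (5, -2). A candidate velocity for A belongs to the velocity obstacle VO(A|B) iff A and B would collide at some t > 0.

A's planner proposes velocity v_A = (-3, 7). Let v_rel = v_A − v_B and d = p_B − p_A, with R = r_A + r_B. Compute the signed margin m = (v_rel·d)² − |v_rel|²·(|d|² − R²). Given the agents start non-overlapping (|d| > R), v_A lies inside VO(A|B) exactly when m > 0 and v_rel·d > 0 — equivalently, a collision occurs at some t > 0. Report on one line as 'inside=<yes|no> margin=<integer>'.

d = (-1, 6),  |d|² = 37;  R = 2+2 = 4,  c = 37−4² = 21
v_rel = (-8, 9),  |v_rel|² = 145;  v_rel·d = (-8)·(-1) + (9)·(6) = 62
145·t² − 124·t + 21 = 0  ⇒  m = 62² − 145·21 = 799
m = 799 > 0,  v_rel·d = 62 > 0  ⇒  inside

inside=yes margin=799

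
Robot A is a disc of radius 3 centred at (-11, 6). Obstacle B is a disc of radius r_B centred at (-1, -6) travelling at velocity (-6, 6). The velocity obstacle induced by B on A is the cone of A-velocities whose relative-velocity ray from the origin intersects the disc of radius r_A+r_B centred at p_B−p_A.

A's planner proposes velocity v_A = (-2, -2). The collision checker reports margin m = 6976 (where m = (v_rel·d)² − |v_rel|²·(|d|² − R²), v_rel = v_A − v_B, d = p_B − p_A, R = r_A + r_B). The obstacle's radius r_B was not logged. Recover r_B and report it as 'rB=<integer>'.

m = 6976
d = (10, -12);  v_rel = (4, -8),  |v_rel|² = 80
v_rel×d = (4)·(-12) − (-8)·(10) = 32
since m = R²·80 − 32²:  R² = (1024 + 6976) / 80 = 100
R = √100 = 10  ⇒  r_B = 10 − 3 = 7

rB=7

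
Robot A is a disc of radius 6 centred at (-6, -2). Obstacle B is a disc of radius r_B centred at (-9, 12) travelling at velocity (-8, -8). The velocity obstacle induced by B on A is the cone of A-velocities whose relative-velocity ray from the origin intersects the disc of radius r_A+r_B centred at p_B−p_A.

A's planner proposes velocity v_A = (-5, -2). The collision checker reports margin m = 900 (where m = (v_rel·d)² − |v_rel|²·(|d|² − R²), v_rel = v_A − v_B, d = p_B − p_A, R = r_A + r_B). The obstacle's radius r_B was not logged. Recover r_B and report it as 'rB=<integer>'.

m = 900
d = (-3, 14);  v_rel = (3, 6),  |v_rel|² = 45
v_rel×d = (3)·(14) − (6)·(-3) = 60
since m = R²·45 − 60²:  R² = (3600 + 900) / 45 = 100
R = √100 = 10  ⇒  r_B = 10 − 6 = 4

rB=4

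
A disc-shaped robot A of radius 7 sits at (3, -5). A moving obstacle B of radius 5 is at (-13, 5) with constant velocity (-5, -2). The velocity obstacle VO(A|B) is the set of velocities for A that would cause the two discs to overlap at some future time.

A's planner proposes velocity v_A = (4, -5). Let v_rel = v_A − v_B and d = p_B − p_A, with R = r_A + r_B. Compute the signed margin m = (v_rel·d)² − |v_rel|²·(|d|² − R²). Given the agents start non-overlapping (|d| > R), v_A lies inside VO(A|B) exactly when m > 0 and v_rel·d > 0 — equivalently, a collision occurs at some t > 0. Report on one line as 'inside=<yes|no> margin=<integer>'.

d = (-16, 10),  |d|² = 356;  R = 7+5 = 12,  c = 356−12² = 212
v_rel = (9, -3),  |v_rel|² = 90;  v_rel·d = (9)·(-16) + (-3)·(10) = -174
90·t² + 348·t + 212 = 0  ⇒  m = (-174)² − 90·212 = 11196
m = 11196 > 0,  v_rel·d = -174 < 0  ⇒  outside

inside=no margin=11196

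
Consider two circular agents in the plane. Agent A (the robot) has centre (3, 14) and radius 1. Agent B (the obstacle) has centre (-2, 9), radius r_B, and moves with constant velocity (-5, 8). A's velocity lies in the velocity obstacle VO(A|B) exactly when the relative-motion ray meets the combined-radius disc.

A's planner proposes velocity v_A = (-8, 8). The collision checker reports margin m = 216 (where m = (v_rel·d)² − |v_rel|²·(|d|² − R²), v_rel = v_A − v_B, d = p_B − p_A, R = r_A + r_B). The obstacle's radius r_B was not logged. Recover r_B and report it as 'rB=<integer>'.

m = 216
d = (-5, -5);  v_rel = (-3, 0),  |v_rel|² = 9
v_rel×d = (-3)·(-5) − (0)·(-5) = 15
since m = R²·9 − 15²:  R² = (225 + 216) / 9 = 49
R = √49 = 7  ⇒  r_B = 7 − 1 = 6

rB=6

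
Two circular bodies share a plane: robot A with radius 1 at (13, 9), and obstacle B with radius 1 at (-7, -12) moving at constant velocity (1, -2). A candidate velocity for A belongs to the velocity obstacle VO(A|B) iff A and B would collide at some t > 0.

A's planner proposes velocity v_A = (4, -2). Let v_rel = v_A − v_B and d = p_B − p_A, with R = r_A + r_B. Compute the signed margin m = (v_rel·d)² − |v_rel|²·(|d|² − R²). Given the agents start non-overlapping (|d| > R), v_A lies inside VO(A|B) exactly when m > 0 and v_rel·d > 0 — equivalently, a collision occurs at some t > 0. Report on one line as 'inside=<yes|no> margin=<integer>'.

d = (-20, -21),  |d|² = 841;  R = 1+1 = 2,  c = 841−2² = 837
v_rel = (3, 0),  |v_rel|² = 9;  v_rel·d = (3)·(-20) + (0)·(-21) = -60
9·t² + 120·t + 837 = 0  ⇒  m = (-60)² − 9·837 = -3933
m = -3933 < 0,  v_rel·d = -60 < 0  ⇒  outside

inside=no margin=-3933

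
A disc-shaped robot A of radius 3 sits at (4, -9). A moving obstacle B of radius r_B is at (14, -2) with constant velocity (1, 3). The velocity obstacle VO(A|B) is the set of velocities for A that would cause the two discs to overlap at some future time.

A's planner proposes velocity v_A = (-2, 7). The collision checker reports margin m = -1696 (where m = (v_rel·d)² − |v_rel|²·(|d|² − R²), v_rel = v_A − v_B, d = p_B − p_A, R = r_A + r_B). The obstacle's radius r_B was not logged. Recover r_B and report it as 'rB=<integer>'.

m = -1696
d = (10, 7);  v_rel = (-3, 4),  |v_rel|² = 25
v_rel×d = (-3)·(7) − (4)·(10) = -61
since m = R²·25 − (-61)²:  R² = (3721 + -1696) / 25 = 81
R = √81 = 9  ⇒  r_B = 9 − 3 = 6

rB=6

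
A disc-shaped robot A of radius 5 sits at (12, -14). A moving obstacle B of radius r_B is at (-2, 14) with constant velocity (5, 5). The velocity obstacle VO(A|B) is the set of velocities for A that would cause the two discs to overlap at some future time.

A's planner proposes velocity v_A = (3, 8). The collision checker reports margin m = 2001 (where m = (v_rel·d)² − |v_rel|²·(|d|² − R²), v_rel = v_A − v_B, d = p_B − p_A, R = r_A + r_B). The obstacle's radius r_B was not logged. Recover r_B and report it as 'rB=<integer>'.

m = 2001
d = (-14, 28);  v_rel = (-2, 3),  |v_rel|² = 13
v_rel×d = (-2)·(28) − (3)·(-14) = -14
since m = R²·13 − (-14)²:  R² = (196 + 2001) / 13 = 169
R = √169 = 13  ⇒  r_B = 13 − 5 = 8

rB=8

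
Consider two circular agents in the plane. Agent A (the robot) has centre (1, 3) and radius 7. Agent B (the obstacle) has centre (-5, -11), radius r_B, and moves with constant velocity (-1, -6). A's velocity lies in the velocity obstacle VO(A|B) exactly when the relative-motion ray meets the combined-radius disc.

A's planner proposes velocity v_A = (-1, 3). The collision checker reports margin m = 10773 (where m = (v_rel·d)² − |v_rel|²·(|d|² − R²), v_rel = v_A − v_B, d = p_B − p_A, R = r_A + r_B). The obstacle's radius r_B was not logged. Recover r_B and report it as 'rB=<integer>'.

m = 10773
d = (-6, -14);  v_rel = (0, 9),  |v_rel|² = 81
v_rel×d = (0)·(-14) − (9)·(-6) = 54
since m = R²·81 − 54²:  R² = (2916 + 10773) / 81 = 169
R = √169 = 13  ⇒  r_B = 13 − 7 = 6

rB=6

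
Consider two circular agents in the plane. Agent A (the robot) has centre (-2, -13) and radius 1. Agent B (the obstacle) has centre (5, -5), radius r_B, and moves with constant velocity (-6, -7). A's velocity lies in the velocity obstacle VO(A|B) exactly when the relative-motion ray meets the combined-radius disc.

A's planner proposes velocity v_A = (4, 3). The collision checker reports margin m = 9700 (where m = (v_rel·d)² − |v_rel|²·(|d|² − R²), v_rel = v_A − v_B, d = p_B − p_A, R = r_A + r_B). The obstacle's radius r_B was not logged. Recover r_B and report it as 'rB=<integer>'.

m = 9700
d = (7, 8);  v_rel = (10, 10),  |v_rel|² = 200
v_rel×d = (10)·(8) − (10)·(7) = 10
since m = R²·200 − 10²:  R² = (100 + 9700) / 200 = 49
R = √49 = 7  ⇒  r_B = 7 − 1 = 6

rB=6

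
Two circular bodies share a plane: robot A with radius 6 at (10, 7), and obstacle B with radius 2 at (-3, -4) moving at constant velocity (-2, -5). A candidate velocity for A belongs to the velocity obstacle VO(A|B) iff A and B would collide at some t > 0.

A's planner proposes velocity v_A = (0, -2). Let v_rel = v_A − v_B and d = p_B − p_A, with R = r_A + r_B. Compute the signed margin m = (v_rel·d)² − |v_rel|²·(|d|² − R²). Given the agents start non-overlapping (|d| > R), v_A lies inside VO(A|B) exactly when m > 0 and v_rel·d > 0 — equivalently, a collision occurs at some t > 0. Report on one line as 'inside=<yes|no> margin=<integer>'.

d = (-13, -11),  |d|² = 290;  R = 6+2 = 8,  c = 290−8² = 226
v_rel = (2, 3),  |v_rel|² = 13;  v_rel·d = (2)·(-13) + (3)·(-11) = -59
13·t² + 118·t + 226 = 0  ⇒  m = (-59)² − 13·226 = 543
m = 543 > 0,  v_rel·d = -59 < 0  ⇒  outside

inside=no margin=543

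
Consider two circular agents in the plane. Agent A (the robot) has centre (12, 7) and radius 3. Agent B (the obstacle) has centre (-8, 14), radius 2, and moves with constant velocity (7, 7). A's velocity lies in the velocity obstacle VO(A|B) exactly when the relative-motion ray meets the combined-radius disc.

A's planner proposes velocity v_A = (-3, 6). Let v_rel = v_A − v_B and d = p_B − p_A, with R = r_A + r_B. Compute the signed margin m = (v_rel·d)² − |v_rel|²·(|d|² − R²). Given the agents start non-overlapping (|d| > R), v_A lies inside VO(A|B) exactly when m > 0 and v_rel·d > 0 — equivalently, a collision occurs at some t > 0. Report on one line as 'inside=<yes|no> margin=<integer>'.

d = (-20, 7),  |d|² = 449;  R = 3+2 = 5,  c = 449−5² = 424
v_rel = (-10, -1),  |v_rel|² = 101;  v_rel·d = (-10)·(-20) + (-1)·(7) = 193
101·t² − 386·t + 424 = 0  ⇒  m = 193² − 101·424 = -5575
m = -5575 < 0,  v_rel·d = 193 > 0  ⇒  outside

inside=no margin=-5575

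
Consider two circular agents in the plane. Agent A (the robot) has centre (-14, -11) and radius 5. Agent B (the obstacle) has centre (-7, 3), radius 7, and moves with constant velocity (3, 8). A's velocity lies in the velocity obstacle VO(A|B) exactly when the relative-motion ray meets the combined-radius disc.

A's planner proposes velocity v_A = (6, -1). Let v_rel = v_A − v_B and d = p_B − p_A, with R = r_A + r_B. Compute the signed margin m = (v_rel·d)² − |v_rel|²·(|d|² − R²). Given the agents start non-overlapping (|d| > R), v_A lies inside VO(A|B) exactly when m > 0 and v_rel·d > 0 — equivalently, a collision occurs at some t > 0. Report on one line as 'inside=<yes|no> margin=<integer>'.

d = (7, 14),  |d|² = 245;  R = 5+7 = 12,  c = 245−12² = 101
v_rel = (3, -9),  |v_rel|² = 90;  v_rel·d = (3)·(7) + (-9)·(14) = -105
90·t² + 210·t + 101 = 0  ⇒  m = (-105)² − 90·101 = 1935
m = 1935 > 0,  v_rel·d = -105 < 0  ⇒  outside

inside=no margin=1935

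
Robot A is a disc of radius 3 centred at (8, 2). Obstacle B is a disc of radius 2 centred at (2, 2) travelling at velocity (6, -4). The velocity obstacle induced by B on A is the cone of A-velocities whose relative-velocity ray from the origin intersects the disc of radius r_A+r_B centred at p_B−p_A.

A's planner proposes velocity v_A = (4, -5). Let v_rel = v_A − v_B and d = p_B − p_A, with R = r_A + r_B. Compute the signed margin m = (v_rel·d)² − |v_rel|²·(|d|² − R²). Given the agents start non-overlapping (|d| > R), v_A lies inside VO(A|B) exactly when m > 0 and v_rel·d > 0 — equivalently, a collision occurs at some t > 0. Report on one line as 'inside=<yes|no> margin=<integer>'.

d = (-6, 0),  |d|² = 36;  R = 3+2 = 5,  c = 36−5² = 11
v_rel = (-2, -1),  |v_rel|² = 5;  v_rel·d = (-2)·(-6) + (-1)·(0) = 12
5·t² − 24·t + 11 = 0  ⇒  m = 12² − 5·11 = 89
m = 89 > 0,  v_rel·d = 12 > 0  ⇒  inside

inside=yes margin=89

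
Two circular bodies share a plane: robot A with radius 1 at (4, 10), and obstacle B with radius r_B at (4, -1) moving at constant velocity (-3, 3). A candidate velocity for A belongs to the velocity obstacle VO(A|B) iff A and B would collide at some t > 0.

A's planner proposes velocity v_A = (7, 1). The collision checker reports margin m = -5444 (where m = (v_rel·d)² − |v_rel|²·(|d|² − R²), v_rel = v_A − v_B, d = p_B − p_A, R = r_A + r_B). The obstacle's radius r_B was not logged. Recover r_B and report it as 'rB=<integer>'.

m = -5444
d = (0, -11);  v_rel = (10, -2),  |v_rel|² = 104
v_rel×d = (10)·(-11) − (-2)·(0) = -110
since m = R²·104 − (-110)²:  R² = (12100 + -5444) / 104 = 64
R = √64 = 8  ⇒  r_B = 8 − 1 = 7

rB=7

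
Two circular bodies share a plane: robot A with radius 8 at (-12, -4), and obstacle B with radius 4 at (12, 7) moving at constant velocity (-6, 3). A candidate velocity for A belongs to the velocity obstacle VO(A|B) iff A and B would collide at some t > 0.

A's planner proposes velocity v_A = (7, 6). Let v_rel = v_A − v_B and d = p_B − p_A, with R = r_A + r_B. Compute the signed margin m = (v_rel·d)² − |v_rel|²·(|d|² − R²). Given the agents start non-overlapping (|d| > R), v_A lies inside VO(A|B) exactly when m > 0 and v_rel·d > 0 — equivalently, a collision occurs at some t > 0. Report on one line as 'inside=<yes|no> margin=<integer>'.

d = (24, 11),  |d|² = 697;  R = 8+4 = 12,  c = 697−12² = 553
v_rel = (13, 3),  |v_rel|² = 178;  v_rel·d = (13)·(24) + (3)·(11) = 345
178·t² − 690·t + 553 = 0  ⇒  m = 345² − 178·553 = 20591
m = 20591 > 0,  v_rel·d = 345 > 0  ⇒  inside

inside=yes margin=20591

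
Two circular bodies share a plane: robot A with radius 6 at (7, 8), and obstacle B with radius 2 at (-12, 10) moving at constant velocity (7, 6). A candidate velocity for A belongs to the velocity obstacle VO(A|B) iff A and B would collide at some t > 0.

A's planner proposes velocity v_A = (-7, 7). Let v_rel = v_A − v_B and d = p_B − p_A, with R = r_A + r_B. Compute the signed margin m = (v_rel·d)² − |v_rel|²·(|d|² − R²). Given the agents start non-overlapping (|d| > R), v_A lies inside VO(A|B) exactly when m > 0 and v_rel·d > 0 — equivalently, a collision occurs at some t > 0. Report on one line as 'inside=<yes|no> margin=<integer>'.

d = (-19, 2),  |d|² = 365;  R = 6+2 = 8,  c = 365−8² = 301
v_rel = (-14, 1),  |v_rel|² = 197;  v_rel·d = (-14)·(-19) + (1)·(2) = 268
197·t² − 536·t + 301 = 0  ⇒  m = 268² − 197·301 = 12527
m = 12527 > 0,  v_rel·d = 268 > 0  ⇒  inside

inside=yes margin=12527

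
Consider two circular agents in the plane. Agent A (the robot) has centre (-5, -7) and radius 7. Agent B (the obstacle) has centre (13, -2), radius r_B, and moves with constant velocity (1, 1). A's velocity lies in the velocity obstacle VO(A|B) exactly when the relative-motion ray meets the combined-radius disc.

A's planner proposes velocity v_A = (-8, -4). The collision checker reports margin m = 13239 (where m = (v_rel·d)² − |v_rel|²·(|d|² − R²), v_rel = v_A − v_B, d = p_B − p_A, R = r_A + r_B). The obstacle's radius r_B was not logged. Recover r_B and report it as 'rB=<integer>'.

m = 13239
d = (18, 5);  v_rel = (-9, -5),  |v_rel|² = 106
v_rel×d = (-9)·(5) − (-5)·(18) = 45
since m = R²·106 − 45²:  R² = (2025 + 13239) / 106 = 144
R = √144 = 12  ⇒  r_B = 12 − 7 = 5

rB=5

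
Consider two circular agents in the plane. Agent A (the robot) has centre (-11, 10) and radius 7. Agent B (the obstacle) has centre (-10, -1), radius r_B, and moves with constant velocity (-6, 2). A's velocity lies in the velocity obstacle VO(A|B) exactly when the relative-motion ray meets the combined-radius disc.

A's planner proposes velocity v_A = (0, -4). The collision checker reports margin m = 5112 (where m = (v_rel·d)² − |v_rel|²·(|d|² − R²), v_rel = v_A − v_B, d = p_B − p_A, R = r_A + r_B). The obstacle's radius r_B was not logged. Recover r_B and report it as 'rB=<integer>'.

m = 5112
d = (1, -11);  v_rel = (6, -6),  |v_rel|² = 72
v_rel×d = (6)·(-11) − (-6)·(1) = -60
since m = R²·72 − (-60)²:  R² = (3600 + 5112) / 72 = 121
R = √121 = 11  ⇒  r_B = 11 − 7 = 4

rB=4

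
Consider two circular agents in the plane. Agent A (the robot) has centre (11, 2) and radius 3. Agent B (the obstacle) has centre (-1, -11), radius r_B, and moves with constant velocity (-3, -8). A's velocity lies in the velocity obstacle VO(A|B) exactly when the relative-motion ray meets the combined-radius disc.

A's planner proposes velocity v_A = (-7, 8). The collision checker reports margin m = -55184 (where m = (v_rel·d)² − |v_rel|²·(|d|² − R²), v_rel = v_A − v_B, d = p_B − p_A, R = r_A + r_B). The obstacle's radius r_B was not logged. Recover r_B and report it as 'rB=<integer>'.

m = -55184
d = (-12, -13);  v_rel = (-4, 16),  |v_rel|² = 272
v_rel×d = (-4)·(-13) − (16)·(-12) = 244
since m = R²·272 − 244²:  R² = (59536 + -55184) / 272 = 16
R = √16 = 4  ⇒  r_B = 4 − 3 = 1

rB=1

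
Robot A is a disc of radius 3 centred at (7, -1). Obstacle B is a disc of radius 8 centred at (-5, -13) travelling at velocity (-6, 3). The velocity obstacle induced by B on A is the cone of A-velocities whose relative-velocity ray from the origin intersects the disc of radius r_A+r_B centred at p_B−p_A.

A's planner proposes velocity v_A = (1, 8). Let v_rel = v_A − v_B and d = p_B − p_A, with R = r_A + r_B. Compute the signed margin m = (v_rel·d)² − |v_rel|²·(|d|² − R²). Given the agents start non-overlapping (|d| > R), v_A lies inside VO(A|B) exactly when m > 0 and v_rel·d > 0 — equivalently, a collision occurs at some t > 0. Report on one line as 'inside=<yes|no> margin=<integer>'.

d = (-12, -12),  |d|² = 288;  R = 3+8 = 11,  c = 288−11² = 167
v_rel = (7, 5),  |v_rel|² = 74;  v_rel·d = (7)·(-12) + (5)·(-12) = -144
74·t² + 288·t + 167 = 0  ⇒  m = (-144)² − 74·167 = 8378
m = 8378 > 0,  v_rel·d = -144 < 0  ⇒  outside

inside=no margin=8378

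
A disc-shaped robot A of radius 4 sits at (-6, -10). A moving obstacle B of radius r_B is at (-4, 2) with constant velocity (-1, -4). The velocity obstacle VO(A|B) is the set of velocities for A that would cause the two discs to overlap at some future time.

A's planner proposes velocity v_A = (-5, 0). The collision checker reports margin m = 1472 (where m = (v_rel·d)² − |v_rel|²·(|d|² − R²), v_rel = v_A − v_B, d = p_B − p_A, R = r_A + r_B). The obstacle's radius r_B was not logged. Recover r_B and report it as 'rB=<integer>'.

m = 1472
d = (2, 12);  v_rel = (-4, 4),  |v_rel|² = 32
v_rel×d = (-4)·(12) − (4)·(2) = -56
since m = R²·32 − (-56)²:  R² = (3136 + 1472) / 32 = 144
R = √144 = 12  ⇒  r_B = 12 − 4 = 8

rB=8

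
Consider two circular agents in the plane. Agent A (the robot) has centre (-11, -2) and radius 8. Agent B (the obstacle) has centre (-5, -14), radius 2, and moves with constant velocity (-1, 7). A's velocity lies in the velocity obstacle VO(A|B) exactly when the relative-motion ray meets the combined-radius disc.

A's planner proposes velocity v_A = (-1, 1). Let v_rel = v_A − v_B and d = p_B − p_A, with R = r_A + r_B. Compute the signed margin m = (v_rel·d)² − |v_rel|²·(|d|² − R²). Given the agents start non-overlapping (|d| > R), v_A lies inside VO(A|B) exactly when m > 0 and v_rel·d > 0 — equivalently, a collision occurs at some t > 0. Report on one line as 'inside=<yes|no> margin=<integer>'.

d = (6, -12),  |d|² = 180;  R = 8+2 = 10,  c = 180−10² = 80
v_rel = (0, -6),  |v_rel|² = 36;  v_rel·d = (0)·(6) + (-6)·(-12) = 72
36·t² − 144·t + 80 = 0  ⇒  m = 72² − 36·80 = 2304
m = 2304 > 0,  v_rel·d = 72 > 0  ⇒  inside

inside=yes margin=2304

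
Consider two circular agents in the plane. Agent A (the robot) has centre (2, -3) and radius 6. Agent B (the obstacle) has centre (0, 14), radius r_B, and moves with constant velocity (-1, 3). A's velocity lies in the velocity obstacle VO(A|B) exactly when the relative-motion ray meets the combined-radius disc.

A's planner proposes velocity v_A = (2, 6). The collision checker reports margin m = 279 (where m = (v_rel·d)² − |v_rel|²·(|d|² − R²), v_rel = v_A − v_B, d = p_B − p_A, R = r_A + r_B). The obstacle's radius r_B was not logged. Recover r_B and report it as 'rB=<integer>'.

m = 279
d = (-2, 17);  v_rel = (3, 3),  |v_rel|² = 18
v_rel×d = (3)·(17) − (3)·(-2) = 57
since m = R²·18 − 57²:  R² = (3249 + 279) / 18 = 196
R = √196 = 14  ⇒  r_B = 14 − 6 = 8

rB=8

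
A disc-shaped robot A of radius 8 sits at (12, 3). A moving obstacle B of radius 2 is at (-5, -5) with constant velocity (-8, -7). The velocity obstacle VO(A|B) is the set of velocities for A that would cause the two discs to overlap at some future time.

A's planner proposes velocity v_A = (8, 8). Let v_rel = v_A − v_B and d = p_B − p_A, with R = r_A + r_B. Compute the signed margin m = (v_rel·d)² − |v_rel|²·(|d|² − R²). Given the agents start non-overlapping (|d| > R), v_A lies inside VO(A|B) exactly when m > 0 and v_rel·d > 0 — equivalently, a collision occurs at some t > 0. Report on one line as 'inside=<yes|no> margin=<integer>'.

d = (-17, -8),  |d|² = 353;  R = 8+2 = 10,  c = 353−10² = 253
v_rel = (16, 15),  |v_rel|² = 481;  v_rel·d = (16)·(-17) + (15)·(-8) = -392
481·t² + 784·t + 253 = 0  ⇒  m = (-392)² − 481·253 = 31971
m = 31971 > 0,  v_rel·d = -392 < 0  ⇒  outside

inside=no margin=31971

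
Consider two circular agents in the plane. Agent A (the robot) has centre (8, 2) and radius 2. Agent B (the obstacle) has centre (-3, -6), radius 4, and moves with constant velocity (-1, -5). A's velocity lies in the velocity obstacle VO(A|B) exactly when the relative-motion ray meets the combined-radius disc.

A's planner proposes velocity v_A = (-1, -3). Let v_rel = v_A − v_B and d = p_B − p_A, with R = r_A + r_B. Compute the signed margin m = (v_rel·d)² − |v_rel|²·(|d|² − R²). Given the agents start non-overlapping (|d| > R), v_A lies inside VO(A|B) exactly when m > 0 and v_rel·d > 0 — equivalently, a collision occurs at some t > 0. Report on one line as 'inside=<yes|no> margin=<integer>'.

d = (-11, -8),  |d|² = 185;  R = 2+4 = 6,  c = 185−6² = 149
v_rel = (0, 2),  |v_rel|² = 4;  v_rel·d = (0)·(-11) + (2)·(-8) = -16
4·t² + 32·t + 149 = 0  ⇒  m = (-16)² − 4·149 = -340
m = -340 < 0,  v_rel·d = -16 < 0  ⇒  outside

inside=no margin=-340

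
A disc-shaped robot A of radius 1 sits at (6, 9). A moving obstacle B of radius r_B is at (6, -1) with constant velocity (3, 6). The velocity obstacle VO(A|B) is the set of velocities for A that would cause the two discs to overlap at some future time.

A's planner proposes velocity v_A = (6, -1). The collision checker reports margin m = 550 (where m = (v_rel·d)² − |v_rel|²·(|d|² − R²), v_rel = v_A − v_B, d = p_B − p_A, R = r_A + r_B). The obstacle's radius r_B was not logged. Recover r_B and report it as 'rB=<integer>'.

m = 550
d = (0, -10);  v_rel = (3, -7),  |v_rel|² = 58
v_rel×d = (3)·(-10) − (-7)·(0) = -30
since m = R²·58 − (-30)²:  R² = (900 + 550) / 58 = 25
R = √25 = 5  ⇒  r_B = 5 − 1 = 4

rB=4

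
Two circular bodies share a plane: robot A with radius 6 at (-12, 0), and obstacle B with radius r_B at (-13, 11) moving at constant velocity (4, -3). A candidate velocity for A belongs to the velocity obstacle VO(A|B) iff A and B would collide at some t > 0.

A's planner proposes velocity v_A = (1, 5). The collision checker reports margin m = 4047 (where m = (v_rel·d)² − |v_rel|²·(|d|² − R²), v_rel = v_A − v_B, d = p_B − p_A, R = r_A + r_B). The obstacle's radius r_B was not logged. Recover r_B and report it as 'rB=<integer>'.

m = 4047
d = (-1, 11);  v_rel = (-3, 8),  |v_rel|² = 73
v_rel×d = (-3)·(11) − (8)·(-1) = -25
since m = R²·73 − (-25)²:  R² = (625 + 4047) / 73 = 64
R = √64 = 8  ⇒  r_B = 8 − 6 = 2

rB=2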